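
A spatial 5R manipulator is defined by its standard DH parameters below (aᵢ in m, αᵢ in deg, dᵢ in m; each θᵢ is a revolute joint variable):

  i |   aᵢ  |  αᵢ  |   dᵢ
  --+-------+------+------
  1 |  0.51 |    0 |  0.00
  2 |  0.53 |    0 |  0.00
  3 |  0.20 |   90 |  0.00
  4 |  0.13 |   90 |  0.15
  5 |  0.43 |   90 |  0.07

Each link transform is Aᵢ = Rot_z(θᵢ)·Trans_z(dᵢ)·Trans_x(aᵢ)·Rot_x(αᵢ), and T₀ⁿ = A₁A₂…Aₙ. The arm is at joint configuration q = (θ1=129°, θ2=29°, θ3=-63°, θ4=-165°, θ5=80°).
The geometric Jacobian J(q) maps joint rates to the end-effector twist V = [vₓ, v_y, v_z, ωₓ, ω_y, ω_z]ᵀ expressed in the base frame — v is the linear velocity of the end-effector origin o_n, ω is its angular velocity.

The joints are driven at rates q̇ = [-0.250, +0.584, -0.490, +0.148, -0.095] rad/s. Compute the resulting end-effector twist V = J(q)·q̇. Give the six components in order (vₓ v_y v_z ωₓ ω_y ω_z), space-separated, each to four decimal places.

0.0346 -0.2147 -0.0424 0.1453 0.0374 -0.2478

o_n = [-0.2397, 0.6291, 0.0146]
J₁: ẑ×o_n = [-0.6291, -0.2397, 0.0000], ω = ẑ
J2: z=[0.0000, 0.0000, 1.0000] o=[-0.3210, 0.3963, 0.0000] → [-0.2328, 0.0813, 0.0000, 0.0000, 0.0000, 1.0000]
J3: z=[0.0000, 0.0000, 1.0000] o=[-0.8124, 0.5949, 0.0000] → [-0.0342, 0.5727, 0.0000, 0.0000, 0.0000, 1.0000]
J4: z=[0.9962, 0.0872, 0.0000] o=[-0.8298, 0.7941, 0.0000] → [0.0013, -0.0146, -0.2158, 0.9962, 0.0872, 0.0000]
J5: z=[0.0226, -0.2578, 0.9659] o=[-0.6694, 0.6821, -0.0336] → [0.0387, 0.4140, 0.1096, 0.0226, -0.2578, 0.9659]
V = J·q̇ = [0.0346, -0.2147, -0.0424, 0.1453, 0.0374, -0.2478]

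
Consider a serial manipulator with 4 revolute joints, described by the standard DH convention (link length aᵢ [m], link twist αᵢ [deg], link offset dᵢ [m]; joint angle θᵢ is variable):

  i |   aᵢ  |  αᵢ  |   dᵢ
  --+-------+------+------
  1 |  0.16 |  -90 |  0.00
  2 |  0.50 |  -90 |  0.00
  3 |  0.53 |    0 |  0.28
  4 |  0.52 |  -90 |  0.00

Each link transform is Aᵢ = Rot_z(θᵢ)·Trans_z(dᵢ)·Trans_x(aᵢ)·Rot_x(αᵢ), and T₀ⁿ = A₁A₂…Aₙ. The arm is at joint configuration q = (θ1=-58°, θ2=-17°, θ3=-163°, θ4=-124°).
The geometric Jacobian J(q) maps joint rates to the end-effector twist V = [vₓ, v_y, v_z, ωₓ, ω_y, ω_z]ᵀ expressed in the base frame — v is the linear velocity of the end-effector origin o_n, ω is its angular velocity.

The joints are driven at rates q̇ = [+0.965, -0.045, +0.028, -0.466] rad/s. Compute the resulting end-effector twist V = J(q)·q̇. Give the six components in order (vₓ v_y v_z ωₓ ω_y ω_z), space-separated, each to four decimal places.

o_n = [-0.0886, -0.5043, -0.2253]
J₁: ẑ×o_n = [0.5043, -0.0886, 0.0000], ω = ẑ
J2: z=[0.8480, 0.5299, 0.0000] o=[0.0848, -0.1357, 0.0000] → [-0.1194, 0.1911, -0.2207, 0.8480, 0.5299, 0.0000]
J3: z=[0.1549, -0.2479, -0.9563] o=[0.3382, -0.5412, 0.1462] → [0.1274, 0.4656, -0.1001, 0.1549, -0.2479, -0.9563]
J4: z=[0.1549, -0.2479, -0.9563] o=[0.2561, -0.1174, -0.2698] → [-0.3809, 0.3227, -0.1454, 0.1549, -0.2479, -0.9563]
V = J·q̇ = [0.6731, -0.2314, 0.0749, -0.1060, 0.0848, 1.3839]

0.6731 -0.2314 0.0749 -0.1060 0.0848 1.3839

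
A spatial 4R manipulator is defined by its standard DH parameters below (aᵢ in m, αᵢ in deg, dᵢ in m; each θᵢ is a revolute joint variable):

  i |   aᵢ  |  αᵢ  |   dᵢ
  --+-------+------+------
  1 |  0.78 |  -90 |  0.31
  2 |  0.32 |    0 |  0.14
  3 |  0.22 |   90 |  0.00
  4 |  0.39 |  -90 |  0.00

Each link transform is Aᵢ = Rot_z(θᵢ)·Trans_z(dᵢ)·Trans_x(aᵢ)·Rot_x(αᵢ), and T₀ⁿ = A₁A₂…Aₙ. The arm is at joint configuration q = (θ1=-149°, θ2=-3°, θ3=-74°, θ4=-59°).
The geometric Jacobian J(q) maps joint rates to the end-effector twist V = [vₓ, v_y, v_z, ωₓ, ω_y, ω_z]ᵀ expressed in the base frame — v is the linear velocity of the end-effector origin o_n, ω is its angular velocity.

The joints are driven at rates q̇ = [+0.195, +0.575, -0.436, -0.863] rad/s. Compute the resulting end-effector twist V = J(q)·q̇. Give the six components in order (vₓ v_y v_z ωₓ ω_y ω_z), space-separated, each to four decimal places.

-0.0033 -0.0714 -0.4780 -0.6492 -0.5522 0.0009

o_n = [-1.1237, -0.4485, 0.7368]
J₁: ẑ×o_n = [0.4485, -1.1237, 0.0000], ω = ẑ
J2: z=[0.5150, -0.8572, 0.0000] o=[-0.6686, -0.4017, 0.3100] → [-0.3659, -0.2198, -0.4142, 0.5150, -0.8572, 0.0000]
J3: z=[0.5150, -0.8572, 0.0000] o=[-0.8704, -0.6863, 0.3267] → [-0.3515, -0.2112, -0.0947, 0.5150, -0.8572, 0.0000]
J4: z=[0.8352, 0.5018, 0.2250] o=[-0.9128, -0.7118, 0.5411] → [0.0390, -0.2109, 0.3257, 0.8352, 0.5018, 0.2250]
V = J·q̇ = [-0.0033, -0.0714, -0.4780, -0.6492, -0.5522, 0.0009]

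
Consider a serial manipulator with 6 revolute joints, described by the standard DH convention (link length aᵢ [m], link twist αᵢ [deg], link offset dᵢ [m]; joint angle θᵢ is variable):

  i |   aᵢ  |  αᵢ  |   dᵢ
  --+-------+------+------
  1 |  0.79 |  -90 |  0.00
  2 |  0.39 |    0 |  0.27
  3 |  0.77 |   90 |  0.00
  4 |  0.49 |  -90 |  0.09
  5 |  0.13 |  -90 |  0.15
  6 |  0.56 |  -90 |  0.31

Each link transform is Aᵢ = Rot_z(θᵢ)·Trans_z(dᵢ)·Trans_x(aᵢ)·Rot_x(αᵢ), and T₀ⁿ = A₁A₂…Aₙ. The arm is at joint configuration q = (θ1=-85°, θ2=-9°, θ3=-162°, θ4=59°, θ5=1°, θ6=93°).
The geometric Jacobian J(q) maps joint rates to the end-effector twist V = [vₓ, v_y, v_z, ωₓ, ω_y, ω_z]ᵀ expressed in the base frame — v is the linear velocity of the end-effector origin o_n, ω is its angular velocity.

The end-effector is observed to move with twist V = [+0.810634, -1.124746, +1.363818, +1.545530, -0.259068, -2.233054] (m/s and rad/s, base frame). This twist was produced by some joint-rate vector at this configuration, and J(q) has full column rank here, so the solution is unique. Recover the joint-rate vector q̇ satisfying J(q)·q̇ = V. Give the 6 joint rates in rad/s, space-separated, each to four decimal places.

-0.8770 0.6600 0.4850 0.7130 0.7060 -0.5650

o_n = [0.5418, 0.2430, 0.5025]
J₁: ẑ×o_n = [-0.2430, 0.5418, 0.0000], ω = ẑ
J2: z=[0.9962, 0.0872, 0.0000] o=[0.0689, -0.7870, 0.0000] → [0.0438, -0.5006, 0.9848, 0.9962, 0.0872, 0.0000]
J3: z=[0.9962, 0.0872, 0.0000] o=[0.3714, -1.1472, 0.0610] → [0.0385, -0.4398, 1.3700, 0.9962, 0.0872, 0.0000]
J4: z=[-0.0136, 0.1558, -0.9877] o=[0.3051, -0.3896, 0.1815] → [0.6748, -0.2294, -0.0455, -0.0136, 0.1558, -0.9877]
J5: z=[0.5869, -0.7985, -0.1341] o=[0.7006, -0.0906, 0.1321] → [-0.2511, -0.1961, 0.0690, 0.5869, -0.7985, -0.1341]
J6: z=[-0.0005, -0.1660, 0.9861] o=[0.8939, -0.1352, 0.1247] → [-0.4356, -0.3470, -0.0586, -0.0005, -0.1660, 0.9861]
q̇ = J⁺·V = [-0.8770, 0.6600, 0.4850, 0.7130, 0.7060, -0.5650]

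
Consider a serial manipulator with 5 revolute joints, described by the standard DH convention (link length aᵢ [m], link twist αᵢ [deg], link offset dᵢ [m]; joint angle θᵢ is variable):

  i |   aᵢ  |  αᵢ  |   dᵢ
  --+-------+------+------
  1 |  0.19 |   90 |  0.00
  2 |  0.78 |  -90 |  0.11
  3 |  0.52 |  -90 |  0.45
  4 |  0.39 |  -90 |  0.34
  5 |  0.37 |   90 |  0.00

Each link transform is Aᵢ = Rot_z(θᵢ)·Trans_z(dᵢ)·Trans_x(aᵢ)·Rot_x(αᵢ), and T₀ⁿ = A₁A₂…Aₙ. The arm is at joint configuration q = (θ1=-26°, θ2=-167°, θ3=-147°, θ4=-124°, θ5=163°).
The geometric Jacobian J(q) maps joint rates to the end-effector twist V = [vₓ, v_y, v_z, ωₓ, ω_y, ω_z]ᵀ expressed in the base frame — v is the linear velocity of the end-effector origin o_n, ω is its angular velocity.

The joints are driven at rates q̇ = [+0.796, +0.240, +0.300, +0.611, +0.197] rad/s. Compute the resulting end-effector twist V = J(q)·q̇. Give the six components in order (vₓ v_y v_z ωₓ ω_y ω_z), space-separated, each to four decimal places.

0.2693 -0.4689 -0.1171 -0.4574 -0.7130 0.3523

o_n = [-0.4115, -0.4408, -0.5773]
J₁: ẑ×o_n = [0.4408, -0.4115, 0.0000], ω = ẑ
J2: z=[-0.4384, -0.8988, 0.0000] o=[0.1708, -0.0833, 0.0000] → [0.5188, -0.2531, -0.3667, -0.4384, -0.8988, 0.0000]
J3: z=[0.2022, -0.0986, -0.9744] o=[-0.5605, 0.1510, -0.1755] → [-0.5370, -0.0639, -0.1050, 0.2022, -0.0986, -0.9744]
J4: z=[-0.8446, -0.5212, -0.1225] o=[-0.2118, -0.3342, -0.5158] → [0.0190, -0.0274, -0.0140, -0.8446, -0.5212, -0.1225]
J5: z=[0.5240, -0.7580, -0.3885] o=[-0.5417, -0.3584, -0.9137] → [-0.2870, -0.2268, 0.0554, 0.5240, -0.7580, -0.3885]
V = J·q̇ = [0.2693, -0.4689, -0.1171, -0.4574, -0.7130, 0.3523]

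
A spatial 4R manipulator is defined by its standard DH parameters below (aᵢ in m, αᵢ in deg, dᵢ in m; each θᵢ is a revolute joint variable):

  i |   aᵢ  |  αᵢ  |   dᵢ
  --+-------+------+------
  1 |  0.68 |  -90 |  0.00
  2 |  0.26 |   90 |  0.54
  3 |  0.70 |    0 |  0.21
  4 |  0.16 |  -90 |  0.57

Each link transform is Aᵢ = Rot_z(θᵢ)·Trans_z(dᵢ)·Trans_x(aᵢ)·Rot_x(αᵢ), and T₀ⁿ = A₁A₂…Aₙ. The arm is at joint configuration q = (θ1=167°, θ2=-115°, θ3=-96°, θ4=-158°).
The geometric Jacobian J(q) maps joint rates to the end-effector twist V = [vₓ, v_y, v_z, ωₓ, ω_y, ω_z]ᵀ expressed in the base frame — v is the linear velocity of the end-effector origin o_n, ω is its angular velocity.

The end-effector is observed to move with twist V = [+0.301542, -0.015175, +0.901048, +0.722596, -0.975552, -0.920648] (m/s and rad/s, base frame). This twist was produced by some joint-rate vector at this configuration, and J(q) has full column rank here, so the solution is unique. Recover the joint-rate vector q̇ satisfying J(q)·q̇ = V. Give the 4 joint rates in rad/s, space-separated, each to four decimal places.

o_n = [0.0855, -0.0173, -0.2003]
J₁: ẑ×o_n = [0.0173, 0.0855, -0.0000], ω = ẑ
J2: z=[-0.2250, -0.9744, 0.0000] o=[-0.6626, 0.1530, 0.0000] → [0.1952, -0.0451, 0.7672, -0.2250, -0.9744, 0.0000]
J3: z=[0.8831, -0.2039, -0.4226] o=[-0.6770, -0.3979, 0.2356] → [0.2497, 0.0627, 0.4915, 0.8831, -0.2039, -0.4226]
J4: z=[0.8831, -0.2039, -0.4226] o=[-0.3651, 0.2446, 0.0806] → [-0.0534, 0.0576, -0.1394, 0.8831, -0.2039, -0.4226]
q̇ = J⁺·V = [-0.4900, 0.7880, 0.6950, 0.3240]

-0.4900 0.7880 0.6950 0.3240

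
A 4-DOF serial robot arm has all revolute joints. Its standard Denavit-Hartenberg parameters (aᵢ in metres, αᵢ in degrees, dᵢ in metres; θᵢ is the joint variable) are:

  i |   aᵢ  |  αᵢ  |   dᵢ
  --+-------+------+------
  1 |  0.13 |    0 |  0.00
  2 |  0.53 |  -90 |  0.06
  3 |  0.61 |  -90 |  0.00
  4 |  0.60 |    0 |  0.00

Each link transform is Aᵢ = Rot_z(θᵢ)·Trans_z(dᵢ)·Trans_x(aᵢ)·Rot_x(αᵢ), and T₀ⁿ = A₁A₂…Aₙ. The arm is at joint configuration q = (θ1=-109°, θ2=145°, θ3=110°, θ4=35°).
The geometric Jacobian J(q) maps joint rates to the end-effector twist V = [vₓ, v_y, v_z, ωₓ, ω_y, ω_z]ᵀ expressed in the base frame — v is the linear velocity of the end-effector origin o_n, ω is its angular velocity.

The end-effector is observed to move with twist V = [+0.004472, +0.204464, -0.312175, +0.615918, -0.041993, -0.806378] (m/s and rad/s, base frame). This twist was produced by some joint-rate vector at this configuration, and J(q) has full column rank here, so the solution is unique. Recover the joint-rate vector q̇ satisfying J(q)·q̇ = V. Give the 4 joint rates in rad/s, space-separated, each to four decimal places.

o_n = [0.2840, -0.3112, -0.9751]
J₁: ẑ×o_n = [0.3112, 0.2840, -0.0000], ω = ẑ
J2: z=[0.0000, 0.0000, 1.0000] o=[-0.0423, -0.1229, 0.0000] → [0.1883, 0.3263, -0.0000, 0.0000, 0.0000, 1.0000]
J3: z=[-0.5878, 0.8090, 0.0000] o=[0.3865, 0.1886, 0.0600] → [-0.8374, -0.6084, 0.3767, -0.5878, 0.8090, 0.0000]
J4: z=[-0.7602, -0.5523, 0.3420] o=[0.2177, 0.0660, -0.5132] → [0.3841, -0.3284, 0.3234, -0.7602, -0.5523, 0.3420]
q̇ = J⁺·V = [-0.1150, -0.5190, -0.3960, -0.5040]

-0.1150 -0.5190 -0.3960 -0.5040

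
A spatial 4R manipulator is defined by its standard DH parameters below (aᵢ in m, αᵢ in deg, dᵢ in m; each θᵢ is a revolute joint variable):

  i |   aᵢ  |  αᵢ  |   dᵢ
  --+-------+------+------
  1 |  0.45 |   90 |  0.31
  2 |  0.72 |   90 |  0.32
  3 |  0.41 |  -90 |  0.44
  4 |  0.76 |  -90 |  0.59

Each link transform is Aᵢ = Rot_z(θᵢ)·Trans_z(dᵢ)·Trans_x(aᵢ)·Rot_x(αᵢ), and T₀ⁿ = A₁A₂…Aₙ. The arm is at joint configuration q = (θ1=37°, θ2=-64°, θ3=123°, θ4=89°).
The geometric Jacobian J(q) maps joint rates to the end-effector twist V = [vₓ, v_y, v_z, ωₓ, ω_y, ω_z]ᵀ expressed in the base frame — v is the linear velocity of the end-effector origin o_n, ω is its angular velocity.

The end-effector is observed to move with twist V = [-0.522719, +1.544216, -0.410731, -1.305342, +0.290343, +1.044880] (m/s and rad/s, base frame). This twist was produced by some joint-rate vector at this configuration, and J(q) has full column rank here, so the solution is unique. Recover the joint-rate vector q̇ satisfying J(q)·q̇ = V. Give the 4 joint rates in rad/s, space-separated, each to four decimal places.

o_n = [0.8000, 0.1600, 0.4550]
J₁: ẑ×o_n = [-0.1600, 0.8000, 0.0000], ω = ẑ
J2: z=[0.6018, -0.7986, 0.0000] o=[0.3594, 0.2708, 0.3100] → [-0.1158, -0.0873, 0.2852, 0.6018, -0.7986, 0.0000]
J3: z=[-0.7178, -0.5409, -0.4384] o=[0.8040, 0.2052, -0.3371] → [-0.4483, 0.5704, 0.0302, -0.7178, -0.5409, -0.4384]
J4: z=[-0.6214, 0.2137, 0.7538] o=[0.6170, -0.3663, -0.3293] → [-0.2291, 0.6253, -0.3662, -0.6214, 0.2137, 0.7538]
q̇ = J⁺·V = [0.8420, -0.6520, 0.6910, 0.6710]

0.8420 -0.6520 0.6910 0.6710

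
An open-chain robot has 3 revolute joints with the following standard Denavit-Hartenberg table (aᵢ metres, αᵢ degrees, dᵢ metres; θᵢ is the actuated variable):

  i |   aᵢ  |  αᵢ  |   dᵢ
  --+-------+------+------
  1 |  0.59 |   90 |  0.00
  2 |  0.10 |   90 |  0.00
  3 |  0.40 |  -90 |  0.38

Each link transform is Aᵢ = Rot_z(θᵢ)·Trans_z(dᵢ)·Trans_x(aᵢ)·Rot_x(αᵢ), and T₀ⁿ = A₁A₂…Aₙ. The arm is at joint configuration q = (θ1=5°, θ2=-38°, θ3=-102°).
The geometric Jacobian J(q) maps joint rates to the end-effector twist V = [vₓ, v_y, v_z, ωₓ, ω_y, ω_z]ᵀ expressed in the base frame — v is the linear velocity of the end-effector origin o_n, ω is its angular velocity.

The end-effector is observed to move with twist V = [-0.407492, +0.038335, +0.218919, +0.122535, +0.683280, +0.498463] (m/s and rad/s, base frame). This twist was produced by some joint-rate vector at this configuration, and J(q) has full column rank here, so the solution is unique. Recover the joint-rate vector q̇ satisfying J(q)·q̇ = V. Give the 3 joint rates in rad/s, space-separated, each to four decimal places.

o_n = [0.3338, 0.4220, -0.3098]
J₁: ẑ×o_n = [-0.4220, 0.3338, 0.0000], ω = ẑ
J2: z=[0.0872, -0.9962, 0.0000] o=[0.5878, 0.0514, 0.0000] → [0.3086, 0.0270, -0.2207, 0.0872, -0.9962, 0.0000]
J3: z=[-0.6133, -0.0537, -0.7880] o=[0.6663, 0.0583, -0.0616] → [0.2999, 0.1097, -0.2409, -0.6133, -0.0537, -0.7880]
q̇ = J⁺·V = [0.2660, -0.6700, -0.2950]

0.2660 -0.6700 -0.2950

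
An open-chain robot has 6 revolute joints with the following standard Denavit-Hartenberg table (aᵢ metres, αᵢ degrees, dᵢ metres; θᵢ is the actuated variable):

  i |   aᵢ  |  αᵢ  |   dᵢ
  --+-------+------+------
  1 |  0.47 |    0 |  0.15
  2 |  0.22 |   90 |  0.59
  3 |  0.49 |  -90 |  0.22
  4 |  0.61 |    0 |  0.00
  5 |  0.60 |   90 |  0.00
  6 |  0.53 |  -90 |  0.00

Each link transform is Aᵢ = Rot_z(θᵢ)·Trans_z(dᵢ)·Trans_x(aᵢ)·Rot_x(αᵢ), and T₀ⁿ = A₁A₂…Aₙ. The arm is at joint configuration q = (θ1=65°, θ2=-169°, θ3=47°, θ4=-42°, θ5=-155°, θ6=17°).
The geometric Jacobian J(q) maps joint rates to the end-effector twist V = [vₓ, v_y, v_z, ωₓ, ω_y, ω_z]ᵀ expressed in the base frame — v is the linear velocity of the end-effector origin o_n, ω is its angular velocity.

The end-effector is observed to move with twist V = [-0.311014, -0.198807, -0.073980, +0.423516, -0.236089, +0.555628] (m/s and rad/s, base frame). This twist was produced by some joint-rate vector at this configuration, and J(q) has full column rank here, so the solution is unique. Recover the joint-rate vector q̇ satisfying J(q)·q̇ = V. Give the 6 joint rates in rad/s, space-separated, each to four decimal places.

0.9360 -0.0880 -0.8850 -0.3850 0.0930 -0.4360

o_n = [-0.1037, 0.4723, 0.7615]
J₁: ẑ×o_n = [-0.4723, -0.1037, 0.0000], ω = ẑ
J2: z=[0.0000, 0.0000, 1.0000] o=[0.1986, 0.4260, 0.1500] → [-0.0464, -0.3023, 0.0000, 0.0000, 0.0000, 1.0000]
J3: z=[-0.9703, 0.2419, 0.0000] o=[0.1454, 0.2125, 0.7400] → [0.0052, 0.0208, -0.1919, -0.9703, 0.2419, 0.0000]
J4: z=[0.1769, 0.7096, 0.6820] o=[-0.1489, -0.0585, 1.0984] → [-0.6011, 0.0904, 0.0618, 0.1769, 0.7096, 0.6820]
J5: z=[0.1769, 0.7096, 0.6820] o=[-0.6197, -0.2598, 1.4299] → [-0.9736, 0.4702, -0.2367, 0.1769, 0.7096, 0.6820]
J6: z=[0.8797, -0.4248, 0.2138] o=[-0.3549, 0.0775, 1.0103] → [0.0213, 0.2726, 0.4540, 0.8797, -0.4248, 0.2138]
q̇ = J⁺·V = [0.9360, -0.0880, -0.8850, -0.3850, 0.0930, -0.4360]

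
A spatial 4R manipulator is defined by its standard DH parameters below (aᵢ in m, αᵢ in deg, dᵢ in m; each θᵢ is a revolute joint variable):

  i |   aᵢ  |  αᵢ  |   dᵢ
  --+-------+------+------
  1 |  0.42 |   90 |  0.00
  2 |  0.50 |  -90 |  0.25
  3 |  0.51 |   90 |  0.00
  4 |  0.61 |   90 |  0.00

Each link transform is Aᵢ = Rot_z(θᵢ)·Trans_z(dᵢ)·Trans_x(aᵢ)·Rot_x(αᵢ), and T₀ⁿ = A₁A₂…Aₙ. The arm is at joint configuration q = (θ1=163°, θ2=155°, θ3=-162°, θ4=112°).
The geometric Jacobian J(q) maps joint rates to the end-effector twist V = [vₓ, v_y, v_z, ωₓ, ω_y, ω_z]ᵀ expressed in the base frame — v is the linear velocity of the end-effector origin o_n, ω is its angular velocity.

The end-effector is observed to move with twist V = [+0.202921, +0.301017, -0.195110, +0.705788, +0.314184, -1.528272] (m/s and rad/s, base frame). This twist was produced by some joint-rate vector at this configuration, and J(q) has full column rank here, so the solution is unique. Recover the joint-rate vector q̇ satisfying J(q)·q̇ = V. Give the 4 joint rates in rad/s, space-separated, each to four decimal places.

o_n = [0.1268, 0.3136, -0.4144]
J₁: ẑ×o_n = [-0.3136, 0.1268, 0.0000], ω = ẑ
J2: z=[0.2924, 0.9563, 0.0000] o=[-0.4016, 0.1228, 0.0000] → [-0.3963, 0.1212, -0.4495, 0.2924, 0.9563, 0.0000]
J3: z=[0.4042, -0.1236, -0.9063] o=[0.1048, 0.2294, 0.2113] → [0.1537, 0.2330, 0.0368, 0.4042, -0.1236, -0.9063]
J4: z=[-0.5459, -0.8276, -0.1306] o=[-0.2695, 0.5086, 0.0063] → [0.3228, -0.2814, 0.4344, -0.5459, -0.8276, -0.1306]
q̇ = J⁺·V = [-0.6990, -0.0410, 0.9980, -0.5760]

-0.6990 -0.0410 0.9980 -0.5760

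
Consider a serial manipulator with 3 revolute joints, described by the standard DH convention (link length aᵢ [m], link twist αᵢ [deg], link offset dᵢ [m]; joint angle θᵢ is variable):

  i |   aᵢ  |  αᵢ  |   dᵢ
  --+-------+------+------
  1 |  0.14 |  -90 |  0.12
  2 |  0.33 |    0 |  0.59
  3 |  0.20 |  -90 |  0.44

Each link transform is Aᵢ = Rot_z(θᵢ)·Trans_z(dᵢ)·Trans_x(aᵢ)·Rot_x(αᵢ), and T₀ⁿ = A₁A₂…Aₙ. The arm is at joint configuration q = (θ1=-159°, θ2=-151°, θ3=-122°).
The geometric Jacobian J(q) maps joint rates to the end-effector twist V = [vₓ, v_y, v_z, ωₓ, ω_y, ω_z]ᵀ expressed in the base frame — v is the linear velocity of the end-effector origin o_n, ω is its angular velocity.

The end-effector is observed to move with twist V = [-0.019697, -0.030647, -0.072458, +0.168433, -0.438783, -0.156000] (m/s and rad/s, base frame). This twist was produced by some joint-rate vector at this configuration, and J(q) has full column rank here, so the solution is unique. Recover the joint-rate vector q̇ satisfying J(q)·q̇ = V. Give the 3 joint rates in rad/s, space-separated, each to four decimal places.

o_n = [0.4981, -0.9121, 0.0803]
J₁: ẑ×o_n = [0.9121, 0.4981, -0.0000], ω = ẑ
J2: z=[0.3584, -0.9336, 0.0000] o=[-0.1307, -0.0502, 0.1200] → [0.0371, 0.0142, 0.2782, 0.3584, -0.9336, 0.0000]
J3: z=[0.3584, -0.9336, 0.0000] o=[0.3502, -0.4976, 0.2800] → [0.1865, 0.0716, -0.0105, 0.3584, -0.9336, 0.0000]
q̇ = J⁺·V = [-0.1560, -0.2340, 0.7040]

-0.1560 -0.2340 0.7040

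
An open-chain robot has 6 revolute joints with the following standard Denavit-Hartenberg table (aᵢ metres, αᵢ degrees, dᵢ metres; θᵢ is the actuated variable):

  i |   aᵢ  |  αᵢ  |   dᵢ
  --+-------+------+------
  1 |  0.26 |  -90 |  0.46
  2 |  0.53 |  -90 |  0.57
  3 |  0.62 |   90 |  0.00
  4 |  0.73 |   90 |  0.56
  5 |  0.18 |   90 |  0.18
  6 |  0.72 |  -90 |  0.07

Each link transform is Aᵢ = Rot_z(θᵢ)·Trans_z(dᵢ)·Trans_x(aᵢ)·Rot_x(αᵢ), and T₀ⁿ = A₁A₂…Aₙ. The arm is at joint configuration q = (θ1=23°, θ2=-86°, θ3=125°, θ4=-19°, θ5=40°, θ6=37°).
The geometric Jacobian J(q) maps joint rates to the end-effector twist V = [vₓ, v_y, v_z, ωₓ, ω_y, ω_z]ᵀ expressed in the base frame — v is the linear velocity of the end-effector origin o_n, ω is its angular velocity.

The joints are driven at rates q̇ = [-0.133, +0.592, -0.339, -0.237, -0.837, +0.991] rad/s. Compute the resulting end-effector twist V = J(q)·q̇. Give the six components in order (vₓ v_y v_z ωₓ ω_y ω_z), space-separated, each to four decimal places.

o_n = [-0.1305, -1.5669, 0.8976]
J₁: ẑ×o_n = [1.5669, -0.1305, 0.0000], ω = ẑ
J2: z=[-0.3907, 0.9205, 0.0000] o=[0.2393, 0.1016, 0.4600] → [0.4028, 0.1710, 0.9924, -0.3907, 0.9205, 0.0000]
J3: z=[0.9183, 0.3898, -0.0698] o=[0.0506, 0.6407, 0.9887] → [-0.1895, 0.0963, -1.9566, 0.9183, 0.3898, -0.0698]
J4: z=[0.2767, -0.5057, 0.8172] o=[0.2263, 0.1635, 0.6340] → [1.2807, -0.3645, -0.6592, 0.2767, -0.5057, 0.8172]
J5: z=[-0.9604, -0.1180, 0.2522] o=[0.3585, -0.7435, 0.7132] → [0.1859, 0.0537, 0.7331, -0.9604, -0.1180, 0.2522]
J6: z=[-0.2320, -0.1620, -0.9591] o=[0.2133, -0.9411, 0.7817] → [-0.6190, 0.3567, 0.0895, -0.2320, -0.1620, -0.9591]
V = J·q̇ = [-0.9783, 0.4808, 0.8821, -0.0342, 0.4708, -1.4646]

-0.9783 0.4808 0.8821 -0.0342 0.4708 -1.4646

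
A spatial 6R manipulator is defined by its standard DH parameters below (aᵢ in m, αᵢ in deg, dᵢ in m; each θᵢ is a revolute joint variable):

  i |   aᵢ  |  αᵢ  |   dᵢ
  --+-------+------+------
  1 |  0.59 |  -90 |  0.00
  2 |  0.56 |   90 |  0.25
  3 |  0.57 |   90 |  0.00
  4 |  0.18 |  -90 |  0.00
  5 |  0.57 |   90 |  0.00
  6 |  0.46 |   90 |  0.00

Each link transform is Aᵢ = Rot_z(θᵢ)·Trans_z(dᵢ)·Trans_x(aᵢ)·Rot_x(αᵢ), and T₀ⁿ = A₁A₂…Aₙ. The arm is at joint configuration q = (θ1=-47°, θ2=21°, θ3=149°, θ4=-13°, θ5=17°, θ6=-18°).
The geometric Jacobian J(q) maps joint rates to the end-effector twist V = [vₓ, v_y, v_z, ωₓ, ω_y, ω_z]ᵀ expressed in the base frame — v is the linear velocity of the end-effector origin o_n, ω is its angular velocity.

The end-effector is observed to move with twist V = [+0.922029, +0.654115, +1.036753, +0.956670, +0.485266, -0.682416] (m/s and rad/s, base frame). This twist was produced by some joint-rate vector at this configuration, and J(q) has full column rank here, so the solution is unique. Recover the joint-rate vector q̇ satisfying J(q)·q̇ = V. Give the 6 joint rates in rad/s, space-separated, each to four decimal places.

0.2700 -0.0230 -0.4770 0.9590 -0.2950 0.2750

o_n = [0.2844, 0.9390, -0.0082]
J₁: ẑ×o_n = [-0.9390, 0.2844, 0.0000], ω = ẑ
J2: z=[0.7314, 0.6820, 0.0000] o=[0.4024, -0.4315, 0.0000] → [-0.0056, 0.0060, 1.0828, 0.7314, 0.6820, 0.0000]
J3: z=[0.2444, -0.2621, 0.9336] o=[0.9418, -0.6434, -0.2007] → [-1.5277, -0.6607, 0.2145, 0.2444, -0.2621, 0.9336]
J4: z=[0.9548, 0.2329, -0.1846] o=[0.8454, -0.1095, -0.0256] → [0.1976, 0.0870, 1.1319, 0.9548, 0.2329, -0.1846]
J5: z=[0.2001, -0.0447, 0.9788] o=[0.8058, 0.0653, -0.0095] → [-0.8552, -0.5106, 0.1515, 0.2001, -0.0447, 0.9788]
J6: z=[0.8489, 0.5068, -0.1504] o=[0.5269, 0.5560, 0.0699] → [0.0180, 0.1028, 0.4480, 0.8489, 0.5068, -0.1504]
q̇ = J⁺·V = [0.2700, -0.0230, -0.4770, 0.9590, -0.2950, 0.2750]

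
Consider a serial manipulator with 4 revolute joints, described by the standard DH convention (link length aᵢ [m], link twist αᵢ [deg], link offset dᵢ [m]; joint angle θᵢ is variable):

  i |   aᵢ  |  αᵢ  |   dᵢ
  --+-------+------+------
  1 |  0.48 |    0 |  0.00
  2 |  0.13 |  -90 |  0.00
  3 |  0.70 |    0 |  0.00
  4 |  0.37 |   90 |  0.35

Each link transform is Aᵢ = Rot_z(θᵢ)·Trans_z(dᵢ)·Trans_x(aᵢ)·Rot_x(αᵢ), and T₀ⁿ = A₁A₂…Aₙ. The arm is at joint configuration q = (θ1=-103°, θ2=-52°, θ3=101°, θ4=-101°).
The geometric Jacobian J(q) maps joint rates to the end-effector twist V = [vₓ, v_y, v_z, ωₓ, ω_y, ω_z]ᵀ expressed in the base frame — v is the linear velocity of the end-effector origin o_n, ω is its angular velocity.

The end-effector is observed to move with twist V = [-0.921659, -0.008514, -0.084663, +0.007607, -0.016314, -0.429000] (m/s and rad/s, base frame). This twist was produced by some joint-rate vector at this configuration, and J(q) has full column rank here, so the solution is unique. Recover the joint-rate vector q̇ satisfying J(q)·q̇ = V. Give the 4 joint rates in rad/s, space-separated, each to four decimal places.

o_n = [-0.2922, -0.9398, -0.6871]
J₁: ẑ×o_n = [0.9398, -0.2922, 0.0000], ω = ẑ
J2: z=[0.0000, 0.0000, 1.0000] o=[-0.1080, -0.4677, 0.0000] → [0.4721, -0.1842, 0.0000, 0.0000, 0.0000, 1.0000]
J3: z=[0.4226, -0.9063, 0.0000] o=[-0.2258, -0.5226, 0.0000] → [0.6228, 0.2904, -0.2364, 0.4226, -0.9063, 0.0000]
J4: z=[0.4226, -0.9063, 0.0000] o=[-0.1047, -0.4662, -0.6871] → [0.0000, -0.0000, -0.3700, 0.4226, -0.9063, 0.0000]
q̇ = J⁺·V = [-0.7600, 0.3310, -0.5840, 0.6020]

-0.7600 0.3310 -0.5840 0.6020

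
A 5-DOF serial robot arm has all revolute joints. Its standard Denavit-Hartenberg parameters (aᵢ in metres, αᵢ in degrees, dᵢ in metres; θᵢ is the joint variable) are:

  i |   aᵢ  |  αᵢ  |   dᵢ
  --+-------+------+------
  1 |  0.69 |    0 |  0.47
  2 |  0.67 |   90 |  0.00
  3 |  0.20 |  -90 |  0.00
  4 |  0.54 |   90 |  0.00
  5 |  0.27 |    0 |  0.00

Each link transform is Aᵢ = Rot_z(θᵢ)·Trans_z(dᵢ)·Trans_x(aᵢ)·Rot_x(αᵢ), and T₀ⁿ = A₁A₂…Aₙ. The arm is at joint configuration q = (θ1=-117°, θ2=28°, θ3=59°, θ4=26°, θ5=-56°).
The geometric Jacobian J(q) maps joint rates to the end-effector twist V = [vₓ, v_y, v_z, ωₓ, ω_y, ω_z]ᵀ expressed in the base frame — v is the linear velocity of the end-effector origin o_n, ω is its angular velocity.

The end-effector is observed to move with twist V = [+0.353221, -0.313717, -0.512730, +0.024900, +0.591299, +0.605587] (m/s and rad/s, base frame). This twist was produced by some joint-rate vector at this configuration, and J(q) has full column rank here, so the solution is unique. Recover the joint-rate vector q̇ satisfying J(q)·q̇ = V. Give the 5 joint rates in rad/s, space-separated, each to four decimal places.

o_n = [0.0120, -1.8941, 1.0585]
J₁: ẑ×o_n = [1.8941, 0.0120, -0.0000], ω = ẑ
J2: z=[0.0000, 0.0000, 1.0000] o=[-0.3133, -0.6148, 0.4700] → [1.2793, 0.3253, -0.0000, 0.0000, 0.0000, 1.0000]
J3: z=[-0.9998, -0.0175, 0.0000] o=[-0.3016, -1.2847, 0.4700] → [-0.0103, 0.5884, 0.6147, -0.9998, -0.0175, 0.0000]
J4: z=[-0.0150, 0.8570, 0.5150] o=[-0.2998, -1.3877, 0.6414] → [0.6182, 0.1668, -0.2596, -0.0150, 0.8570, 0.5150]
J5: z=[-0.8947, -0.2414, 0.3758] o=[-0.0587, -1.6335, 1.0575] → [0.0977, 0.0275, 0.2502, -0.8947, -0.2414, 0.3758]
q̇ = J⁺·V = [-0.1140, -0.0660, -0.7920, 0.9110, 0.8420]

-0.1140 -0.0660 -0.7920 0.9110 0.8420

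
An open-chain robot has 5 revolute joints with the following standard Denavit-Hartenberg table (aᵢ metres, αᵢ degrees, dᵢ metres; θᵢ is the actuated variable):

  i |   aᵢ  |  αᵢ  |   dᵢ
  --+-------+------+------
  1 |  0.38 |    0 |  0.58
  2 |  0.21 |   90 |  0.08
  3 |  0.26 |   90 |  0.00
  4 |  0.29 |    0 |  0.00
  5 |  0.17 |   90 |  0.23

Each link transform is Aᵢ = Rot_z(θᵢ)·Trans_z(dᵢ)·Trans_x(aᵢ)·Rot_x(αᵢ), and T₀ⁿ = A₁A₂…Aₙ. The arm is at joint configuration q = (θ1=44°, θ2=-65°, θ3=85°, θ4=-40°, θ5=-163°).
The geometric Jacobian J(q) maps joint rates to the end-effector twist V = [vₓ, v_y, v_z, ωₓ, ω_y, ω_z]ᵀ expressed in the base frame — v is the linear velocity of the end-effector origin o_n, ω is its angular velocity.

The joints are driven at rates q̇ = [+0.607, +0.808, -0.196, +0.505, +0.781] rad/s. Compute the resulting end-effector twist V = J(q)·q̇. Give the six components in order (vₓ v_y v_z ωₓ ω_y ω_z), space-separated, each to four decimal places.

o_n = [0.7528, 0.2084, 0.9644]
J₁: ẑ×o_n = [-0.2084, 0.7528, 0.0000], ω = ẑ
J2: z=[0.0000, 0.0000, 1.0000] o=[0.2733, 0.2640, 0.5800] → [0.0555, 0.4795, -0.0000, 0.0000, 0.0000, 1.0000]
J3: z=[-0.3584, -0.9336, 0.0000] o=[0.4694, 0.1887, 0.6600] → [-0.2842, 0.1091, 0.2575, -0.3584, -0.9336, 0.0000]
J4: z=[0.9300, -0.3570, -0.0872] o=[0.4906, 0.1806, 0.9190] → [-0.0138, -0.0651, 0.1195, 0.9300, -0.3570, -0.0872]
J5: z=[0.9300, -0.3570, -0.0872] o=[0.5754, 0.3477, 1.1403] → [0.0507, 0.1482, -0.0662, 0.9300, -0.3570, -0.0872]
V = J·q̇ = [0.0067, 0.9058, -0.0418, 1.2663, -0.2761, 1.3029]

0.0067 0.9058 -0.0418 1.2663 -0.2761 1.3029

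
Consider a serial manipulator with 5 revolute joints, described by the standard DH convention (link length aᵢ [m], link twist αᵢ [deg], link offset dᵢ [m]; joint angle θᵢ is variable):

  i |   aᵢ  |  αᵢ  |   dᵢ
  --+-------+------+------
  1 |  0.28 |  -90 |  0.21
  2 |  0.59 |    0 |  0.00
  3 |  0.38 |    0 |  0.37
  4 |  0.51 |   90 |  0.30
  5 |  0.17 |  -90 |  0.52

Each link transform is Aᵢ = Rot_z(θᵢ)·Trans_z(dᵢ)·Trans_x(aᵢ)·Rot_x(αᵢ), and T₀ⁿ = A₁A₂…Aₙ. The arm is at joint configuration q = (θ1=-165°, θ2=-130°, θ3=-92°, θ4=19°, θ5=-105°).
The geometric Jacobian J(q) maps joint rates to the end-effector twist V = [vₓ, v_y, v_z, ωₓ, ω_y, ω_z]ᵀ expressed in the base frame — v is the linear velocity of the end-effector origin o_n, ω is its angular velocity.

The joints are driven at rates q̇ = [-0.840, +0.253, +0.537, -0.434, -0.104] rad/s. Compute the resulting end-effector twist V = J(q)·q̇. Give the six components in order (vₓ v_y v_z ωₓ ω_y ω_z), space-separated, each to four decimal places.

o_n = [0.7176, -0.3313, -0.2530]
J₁: ẑ×o_n = [0.3313, 0.7176, -0.0000], ω = ẑ
J2: z=[0.2588, -0.9659, 0.0000] o=[-0.2705, -0.0725, 0.2100] → [0.4473, 0.1198, 0.8874, 0.2588, -0.9659, 0.0000]
J3: z=[0.2588, -0.9659, 0.0000] o=[0.0959, 0.0257, 0.6620] → [0.8838, 0.2368, 0.5082, 0.2588, -0.9659, 0.0000]
J4: z=[0.2588, -0.9659, 0.0000] o=[0.4644, -0.2586, 0.4077] → [0.6382, 0.1710, 0.2258, 0.2588, -0.9659, 0.0000]
J5: z=[-0.3774, -0.1011, -0.9205] o=[0.9955, -0.4269, 0.2084] → [0.1346, 0.0816, -0.0642, -0.3774, -0.1011, -0.9205]
V = J·q̇ = [0.0185, -0.5280, 0.4061, 0.1314, -0.3334, -0.7443]

0.0185 -0.5280 0.4061 0.1314 -0.3334 -0.7443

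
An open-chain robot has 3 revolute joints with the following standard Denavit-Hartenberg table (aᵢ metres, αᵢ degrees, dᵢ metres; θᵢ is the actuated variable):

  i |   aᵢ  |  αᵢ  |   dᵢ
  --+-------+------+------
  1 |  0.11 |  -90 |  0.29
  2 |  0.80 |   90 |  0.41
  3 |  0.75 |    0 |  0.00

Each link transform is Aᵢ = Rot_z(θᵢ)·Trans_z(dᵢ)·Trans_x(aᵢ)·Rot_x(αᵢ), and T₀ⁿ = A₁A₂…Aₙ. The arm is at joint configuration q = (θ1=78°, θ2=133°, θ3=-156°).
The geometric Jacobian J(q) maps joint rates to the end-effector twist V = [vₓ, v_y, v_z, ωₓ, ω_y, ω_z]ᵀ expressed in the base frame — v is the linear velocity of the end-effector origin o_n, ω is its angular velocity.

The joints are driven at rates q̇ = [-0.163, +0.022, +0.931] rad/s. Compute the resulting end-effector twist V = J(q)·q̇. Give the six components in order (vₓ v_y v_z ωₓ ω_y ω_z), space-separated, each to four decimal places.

0.5919 -0.3082 -0.2060 0.1200 0.6706 -0.7979

o_n = [-0.0961, 0.0528, 0.2060]
J₁: ẑ×o_n = [-0.0528, -0.0961, 0.0000], ω = ẑ
J2: z=[-0.9781, 0.2079, 0.0000] o=[0.0229, 0.1076, 0.2900] → [-0.0175, -0.0822, 0.0783, -0.9781, 0.2079, 0.0000]
J3: z=[0.1521, 0.7154, -0.6820] o=[-0.4916, -0.3408, -0.2951] → [0.6269, -0.3460, -0.2231, 0.1521, 0.7154, -0.6820]
V = J·q̇ = [0.5919, -0.3082, -0.2060, 0.1200, 0.6706, -0.7979]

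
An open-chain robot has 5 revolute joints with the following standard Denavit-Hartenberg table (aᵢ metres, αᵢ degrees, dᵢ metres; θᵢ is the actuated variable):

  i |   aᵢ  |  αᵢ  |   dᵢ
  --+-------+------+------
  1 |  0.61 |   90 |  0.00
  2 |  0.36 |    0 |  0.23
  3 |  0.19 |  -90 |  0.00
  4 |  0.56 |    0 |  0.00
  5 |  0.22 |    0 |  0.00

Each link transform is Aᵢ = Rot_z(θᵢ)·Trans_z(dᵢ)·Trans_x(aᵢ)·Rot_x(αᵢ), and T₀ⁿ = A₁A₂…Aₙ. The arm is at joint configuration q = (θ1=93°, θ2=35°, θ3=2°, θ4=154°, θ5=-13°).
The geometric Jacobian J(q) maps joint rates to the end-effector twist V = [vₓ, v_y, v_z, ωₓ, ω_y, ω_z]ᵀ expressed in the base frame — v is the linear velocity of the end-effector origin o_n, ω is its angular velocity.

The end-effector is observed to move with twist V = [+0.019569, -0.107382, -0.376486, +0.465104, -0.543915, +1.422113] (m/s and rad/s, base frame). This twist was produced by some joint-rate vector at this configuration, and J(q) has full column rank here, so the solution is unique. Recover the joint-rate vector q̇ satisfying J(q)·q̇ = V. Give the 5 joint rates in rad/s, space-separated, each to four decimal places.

o_n = [-0.1808, 0.5094, -0.0850]
J₁: ẑ×o_n = [-0.5094, -0.1808, 0.0000], ω = ẑ
J2: z=[0.9986, 0.0523, 0.0000] o=[-0.0319, 0.6092, 0.0000] → [-0.0044, 0.0849, -0.0919, 0.9986, 0.0523, 0.0000]
J3: z=[0.9986, 0.0523, 0.0000] o=[0.1823, 0.9157, 0.2065] → [-0.0153, 0.2911, -0.3868, 0.9986, 0.0523, 0.0000]
J4: z=[0.0315, -0.6010, 0.7986] o=[0.1744, 1.0672, 0.3208] → [0.6894, -0.2709, -0.2311, 0.0315, -0.6010, 0.7986]
J5: z=[0.0315, -0.6010, 0.7986] o=[-0.0497, 0.6530, 0.0179] → [0.1765, -0.1015, -0.0833, 0.0315, -0.6010, 0.7986]
q̇ = J⁺·V = [0.6690, -0.2400, 0.6760, 0.3960, 0.5470]

0.6690 -0.2400 0.6760 0.3960 0.5470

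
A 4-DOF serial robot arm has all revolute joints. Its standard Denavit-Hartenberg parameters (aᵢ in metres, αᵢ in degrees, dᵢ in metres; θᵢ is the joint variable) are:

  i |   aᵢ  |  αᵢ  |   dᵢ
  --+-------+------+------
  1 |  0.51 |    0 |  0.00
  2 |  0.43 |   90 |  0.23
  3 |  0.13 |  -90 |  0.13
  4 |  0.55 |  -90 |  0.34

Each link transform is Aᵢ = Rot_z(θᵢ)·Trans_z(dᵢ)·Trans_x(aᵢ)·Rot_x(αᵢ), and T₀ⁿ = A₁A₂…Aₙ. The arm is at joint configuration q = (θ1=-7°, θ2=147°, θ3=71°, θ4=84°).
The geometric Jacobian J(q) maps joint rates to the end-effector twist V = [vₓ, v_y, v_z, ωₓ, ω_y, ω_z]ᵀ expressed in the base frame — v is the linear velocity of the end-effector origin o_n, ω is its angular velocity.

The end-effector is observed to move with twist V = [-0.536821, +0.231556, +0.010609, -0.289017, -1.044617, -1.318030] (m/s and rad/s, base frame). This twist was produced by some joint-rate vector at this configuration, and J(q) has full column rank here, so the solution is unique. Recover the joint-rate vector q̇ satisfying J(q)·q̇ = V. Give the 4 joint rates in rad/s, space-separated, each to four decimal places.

-0.9120 -0.5610 -0.9860 0.4760

o_n = [0.1083, -0.2726, 0.5180]
J₁: ẑ×o_n = [0.2726, 0.1083, -0.0000], ω = ẑ
J2: z=[0.0000, 0.0000, 1.0000] o=[0.5062, -0.0622, 0.0000] → [0.2104, -0.3979, 0.0000, 0.0000, 0.0000, 1.0000]
J3: z=[0.6428, 0.7660, 0.0000] o=[0.1768, 0.2142, 0.2300] → [0.2206, -0.1851, -0.2604, 0.6428, 0.7660, 0.0000]
J4: z=[0.7243, -0.6078, 0.3256] o=[0.2279, 0.3410, 0.3529] → [0.0995, -0.1585, -0.5172, 0.7243, -0.6078, 0.3256]
q̇ = J⁺·V = [-0.9120, -0.5610, -0.9860, 0.4760]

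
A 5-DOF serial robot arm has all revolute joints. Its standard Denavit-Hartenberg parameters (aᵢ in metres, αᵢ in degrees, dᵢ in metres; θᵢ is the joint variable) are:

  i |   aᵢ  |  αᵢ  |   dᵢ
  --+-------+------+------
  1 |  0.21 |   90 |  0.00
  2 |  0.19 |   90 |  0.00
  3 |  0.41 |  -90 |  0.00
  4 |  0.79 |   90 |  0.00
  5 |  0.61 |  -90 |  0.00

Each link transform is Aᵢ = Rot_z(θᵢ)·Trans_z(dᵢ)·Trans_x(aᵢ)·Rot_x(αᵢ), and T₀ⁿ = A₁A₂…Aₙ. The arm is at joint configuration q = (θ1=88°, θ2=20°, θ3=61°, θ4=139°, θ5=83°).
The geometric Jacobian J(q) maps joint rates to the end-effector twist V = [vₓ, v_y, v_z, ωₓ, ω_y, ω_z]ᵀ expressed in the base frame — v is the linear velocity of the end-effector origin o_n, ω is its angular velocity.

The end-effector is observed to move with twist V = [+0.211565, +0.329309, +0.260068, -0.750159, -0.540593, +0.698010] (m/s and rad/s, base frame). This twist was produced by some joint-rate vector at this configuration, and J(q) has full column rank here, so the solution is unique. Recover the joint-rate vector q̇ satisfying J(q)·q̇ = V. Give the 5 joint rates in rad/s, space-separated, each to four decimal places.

0.5840 -0.8640 -0.4420 0.4960 -0.1870

o_n = [0.0671, -0.4160, 0.3765]
J₁: ẑ×o_n = [0.4160, 0.0671, -0.0000], ω = ẑ
J2: z=[0.9994, -0.0349, 0.0000] o=[0.0073, 0.2099, 0.0000] → [-0.0131, -0.3763, -0.6234, 0.9994, -0.0349, 0.0000]
J3: z=[0.0119, 0.3418, -0.9397] o=[0.0136, 0.3883, 0.0650] → [-0.6493, -0.0540, -0.0279, 0.0119, 0.3418, -0.9397]
J4: z=[0.4558, -0.8383, -0.2991] o=[0.3785, 0.5625, 0.1330] → [-0.4969, -0.0179, -0.7070, 0.4558, -0.8383, -0.2991]
J5: z=[0.5749, 0.0207, 0.8180] o=[-0.1584, 0.1320, 0.5211] → [0.4453, 0.2675, -0.3197, 0.5749, 0.0207, 0.8180]
q̇ = J⁺·V = [0.5840, -0.8640, -0.4420, 0.4960, -0.1870]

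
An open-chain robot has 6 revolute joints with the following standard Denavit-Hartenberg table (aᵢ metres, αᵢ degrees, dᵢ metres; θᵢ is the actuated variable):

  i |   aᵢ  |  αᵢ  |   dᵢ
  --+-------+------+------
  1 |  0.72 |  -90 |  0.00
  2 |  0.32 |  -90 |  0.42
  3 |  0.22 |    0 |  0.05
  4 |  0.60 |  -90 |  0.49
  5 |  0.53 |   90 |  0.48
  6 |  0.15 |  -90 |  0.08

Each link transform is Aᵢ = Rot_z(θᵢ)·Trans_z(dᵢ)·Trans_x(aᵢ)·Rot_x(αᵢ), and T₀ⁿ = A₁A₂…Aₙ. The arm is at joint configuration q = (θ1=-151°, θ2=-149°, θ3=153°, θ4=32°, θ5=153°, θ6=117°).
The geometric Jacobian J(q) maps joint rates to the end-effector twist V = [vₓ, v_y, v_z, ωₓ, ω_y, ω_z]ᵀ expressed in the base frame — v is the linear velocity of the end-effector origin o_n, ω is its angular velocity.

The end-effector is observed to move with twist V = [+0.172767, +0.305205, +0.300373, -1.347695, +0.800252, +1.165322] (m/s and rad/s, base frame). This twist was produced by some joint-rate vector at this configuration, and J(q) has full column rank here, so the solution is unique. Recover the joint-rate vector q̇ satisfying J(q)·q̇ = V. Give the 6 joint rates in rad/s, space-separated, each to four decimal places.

o_n = [-0.3202, -1.2648, 0.1981]
J₁: ẑ×o_n = [1.2648, -0.3202, 0.0000], ω = ẑ
J2: z=[0.4848, -0.8746, 0.0000] o=[-0.6297, -0.3491, 0.0000] → [-0.1733, -0.0960, -0.1732, 0.4848, -0.8746, 0.0000]
J3: z=[-0.4505, -0.2497, 0.8572] o=[-0.1862, -0.5834, 0.1648] → [0.5758, -0.0998, 0.2735, -0.4505, -0.2497, 0.8572]
J4: z=[-0.4505, -0.2497, 0.8572] o=[-0.4041, -0.5900, 0.1067] → [0.5556, 0.1131, 0.3249, -0.4505, -0.2497, 0.8572]
J5: z=[0.5483, -0.8351, 0.0449] o=[-1.0476, -1.0065, 0.2189] → [0.0289, 0.0440, 0.4658, 0.5483, -0.8351, 0.0449]
J6: z=[0.0815, -0.0001, -0.9967] o=[-0.3433, -1.1157, 0.2765] → [-0.1486, -0.0167, -0.0121, 0.0815, -0.0001, -0.9967]
q̇ = J⁺·V = [-0.6430, -0.7770, 0.5460, 0.8170, -0.5520, -0.6670]

-0.6430 -0.7770 0.5460 0.8170 -0.5520 -0.6670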